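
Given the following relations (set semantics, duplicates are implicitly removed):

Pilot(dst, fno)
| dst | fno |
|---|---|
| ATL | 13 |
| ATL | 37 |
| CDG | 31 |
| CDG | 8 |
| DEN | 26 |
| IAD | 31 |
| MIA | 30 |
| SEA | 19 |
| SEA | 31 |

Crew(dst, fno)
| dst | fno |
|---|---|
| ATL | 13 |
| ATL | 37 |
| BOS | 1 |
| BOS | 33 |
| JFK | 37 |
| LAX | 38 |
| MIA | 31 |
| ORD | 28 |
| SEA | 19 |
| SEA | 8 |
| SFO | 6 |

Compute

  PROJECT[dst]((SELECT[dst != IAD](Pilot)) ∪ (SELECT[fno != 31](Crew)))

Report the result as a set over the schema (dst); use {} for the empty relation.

Filtering on dst != IAD leaves {(ATL, 13), (ATL, 37), (CDG, 31), (CDG, 8), (DEN, 26), (MIA, 30), (SEA, 19), (SEA, 31)}.
Filtering on fno != 31 leaves {(ATL, 13), (ATL, 37), (BOS, 1), (BOS, 33), (JFK, 37), (LAX, 38), (ORD, 28), (SEA, 19), (SEA, 8), (SFO, 6)}.
Taking the union: {(ATL, 13), (ATL, 37), (BOS, 1), (BOS, 33), (CDG, 31), (CDG, 8), (DEN, 26), (JFK, 37), (LAX, 38), (MIA, 30), (ORD, 28), (SEA, 19), (SEA, 31), (SEA, 8), (SFO, 6)}
π_{dst} gives {ATL, BOS, CDG, DEN, JFK, LAX, MIA, ORD, SEA, SFO} (5 duplicate(s) eliminated).

{ATL, BOS, CDG, DEN, JFK, LAX, MIA, ORD, SEA, SFO}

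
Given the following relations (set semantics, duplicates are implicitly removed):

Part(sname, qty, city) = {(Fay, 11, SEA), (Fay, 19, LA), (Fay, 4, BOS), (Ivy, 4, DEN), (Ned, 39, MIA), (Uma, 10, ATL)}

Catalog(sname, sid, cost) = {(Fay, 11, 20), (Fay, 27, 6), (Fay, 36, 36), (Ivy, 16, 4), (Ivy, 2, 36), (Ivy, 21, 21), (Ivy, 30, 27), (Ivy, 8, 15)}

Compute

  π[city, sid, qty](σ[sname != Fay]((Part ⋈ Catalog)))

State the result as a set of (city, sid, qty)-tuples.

Part ⋈ Catalog (natural join on sname): {(Fay, 11, SEA, 11, 20), (Fay, 11, SEA, 27, 6), (Fay, 11, SEA, 36, 36), (Fay, 19, LA, 11, 20), (Fay, 19, LA, 27, 6), (Fay, 19, LA, 36, 36), (Fay, 4, BOS, 11, 20), (Fay, 4, BOS, 27, 6), (Fay, 4, BOS, 36, 36), (Ivy, 4, DEN, 16, 4), (Ivy, 4, DEN, 2, 36), (Ivy, 4, DEN, 21, 21), (Ivy, 4, DEN, 30, 27), (Ivy, 4, DEN, 8, 15)}
Apply σ_{sname != Fay}; surviving tuples: {(Ivy, 4, DEN, 16, 4), (Ivy, 4, DEN, 2, 36), (Ivy, 4, DEN, 21, 21), (Ivy, 4, DEN, 30, 27), (Ivy, 4, DEN, 8, 15)}
π_{city, sid, qty} gives {(DEN, 16, 4), (DEN, 2, 4), (DEN, 21, 4), (DEN, 30, 4), (DEN, 8, 4)}.

{(DEN, 16, 4), (DEN, 2, 4), (DEN, 21, 4), (DEN, 30, 4), (DEN, 8, 4)}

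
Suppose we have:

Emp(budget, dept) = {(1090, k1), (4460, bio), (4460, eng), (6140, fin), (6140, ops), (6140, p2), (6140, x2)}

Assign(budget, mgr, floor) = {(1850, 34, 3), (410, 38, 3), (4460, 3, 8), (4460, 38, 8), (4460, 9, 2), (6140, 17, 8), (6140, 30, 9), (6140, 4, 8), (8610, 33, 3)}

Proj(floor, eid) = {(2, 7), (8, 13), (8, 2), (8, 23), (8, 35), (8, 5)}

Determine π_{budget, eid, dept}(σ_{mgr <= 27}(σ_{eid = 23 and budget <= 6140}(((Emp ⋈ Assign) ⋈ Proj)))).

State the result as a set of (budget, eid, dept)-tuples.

{(4460, 23, bio), (4460, 23, eng), (6140, 23, fin), (6140, 23, ops), (6140, 23, p2), (6140, 23, x2)}

Joining Emp and Assign on budget yields {(4460, bio, 3, 8), (4460, bio, 38, 8), (4460, bio, 9, 2), (4460, eng, 3, 8), (4460, eng, 38, 8), (4460, eng, 9, 2), (6140, fin, 17, 8), (6140, fin, 30, 9), (6140, fin, 4, 8), (6140, ops, 17, 8), (6140, ops, 30, 9), (6140, ops, 4, 8), (6140, p2, 17, 8), (6140, p2, 30, 9), (6140, p2, 4, 8), (6140, x2, 17, 8), (6140, x2, 30, 9), (6140, x2, 4, 8)}.
Joining (Emp ⋈ Assign) and Proj on floor yields {(4460, bio, 3, 8, 13), (4460, bio, 3, 8, 2), (4460, bio, 3, 8, 23), (4460, bio, 3, 8, 35), (4460, bio, 3, 8, 5), (4460, bio, 38, 8, 13), (4460, bio, 38, 8, 2), (4460, bio, 38, 8, 23), (4460, bio, 38, 8, 35), (4460, bio, 38, 8, 5), (4460, bio, 9, 2, 7), (4460, eng, 3, 8, 13), (4460, eng, 3, 8, 2), (4460, eng, 3, 8, 23), (4460, eng, 3, 8, 35), (4460, eng, 3, 8, 5), (4460, eng, 38, 8, 13), (4460, eng, 38, 8, 2), (4460, eng, 38, 8, 23), (4460, eng, 38, 8, 35), (4460, eng, 38, 8, 5), (4460, eng, 9, 2, 7), (6140, fin, 17, 8, 13), (6140, fin, 17, 8, 2), (6140, fin, 17, 8, 23), (6140, fin, 17, 8, 35), (6140, fin, 17, 8, 5), (6140, fin, 4, 8, 13), (6140, fin, 4, 8, 2), (6140, fin, 4, 8, 23), (6140, fin, 4, 8, 35), (6140, fin, 4, 8, 5), (6140, ops, 17, 8, 13), (6140, ops, 17, 8, 2), (6140, ops, 17, 8, 23), (6140, ops, 17, 8, 35), (6140, ops, 17, 8, 5), (6140, ops, 4, 8, 13), (6140, ops, 4, 8, 2), (6140, ops, 4, 8, 23), (6140, ops, 4, 8, 35), (6140, ops, 4, 8, 5), (6140, p2, 17, 8, 13), (6140, p2, 17, 8, 2), (6140, p2, 17, 8, 23), (6140, p2, 17, 8, 35), (6140, p2, 17, 8, 5), (6140, p2, 4, 8, 13), (6140, p2, 4, 8, 2), (6140, p2, 4, 8, 23), (6140, p2, 4, 8, 35), (6140, p2, 4, 8, 5), (6140, x2, 17, 8, 13), (6140, x2, 17, 8, 2), (6140, x2, 17, 8, 23), (6140, x2, 17, 8, 35), (6140, x2, 17, 8, 5), (6140, x2, 4, 8, 13), (6140, x2, 4, 8, 2), (6140, x2, 4, 8, 23), (6140, x2, 4, 8, 35), (6140, x2, 4, 8, 5)}.
Filtering on eid = 23 and budget <= 6140 leaves {(4460, bio, 3, 8, 23), (4460, bio, 38, 8, 23), (4460, eng, 3, 8, 23), (4460, eng, 38, 8, 23), (6140, fin, 17, 8, 23), (6140, fin, 4, 8, 23), (6140, ops, 17, 8, 23), (6140, ops, 4, 8, 23), (6140, p2, 17, 8, 23), (6140, p2, 4, 8, 23), (6140, x2, 17, 8, 23), (6140, x2, 4, 8, 23)}.
Filtering on mgr <= 27 leaves {(4460, bio, 3, 8, 23), (4460, eng, 3, 8, 23), (6140, fin, 17, 8, 23), (6140, fin, 4, 8, 23), (6140, ops, 17, 8, 23), (6140, ops, 4, 8, 23), (6140, p2, 17, 8, 23), (6140, p2, 4, 8, 23), (6140, x2, 17, 8, 23), (6140, x2, 4, 8, 23)}.
π_{budget, eid, dept} gives {(4460, 23, bio), (4460, 23, eng), (6140, 23, fin), (6140, 23, ops), (6140, 23, p2), (6140, 23, x2)} (4 duplicate(s) eliminated).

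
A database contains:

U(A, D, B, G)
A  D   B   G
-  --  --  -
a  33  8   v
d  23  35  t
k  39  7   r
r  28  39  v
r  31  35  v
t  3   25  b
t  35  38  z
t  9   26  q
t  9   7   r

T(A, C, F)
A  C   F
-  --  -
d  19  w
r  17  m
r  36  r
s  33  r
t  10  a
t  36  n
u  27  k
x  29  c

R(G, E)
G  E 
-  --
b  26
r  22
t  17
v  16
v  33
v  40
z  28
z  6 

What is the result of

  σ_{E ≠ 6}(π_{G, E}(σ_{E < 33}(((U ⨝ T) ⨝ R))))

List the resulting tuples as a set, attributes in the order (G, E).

Joining U and T on A yields {(d, 23, 35, t, 19, w), (r, 28, 39, v, 17, m), (r, 28, 39, v, 36, r), (r, 31, 35, v, 17, m), (r, 31, 35, v, 36, r), (t, 3, 25, b, 10, a), (t, 3, 25, b, 36, n), (t, 35, 38, z, 10, a), (t, 35, 38, z, 36, n), (t, 9, 26, q, 10, a), (t, 9, 26, q, 36, n), (t, 9, 7, r, 10, a), (t, 9, 7, r, 36, n)}.
Joining (U ⨝ T) and R on G yields {(d, 23, 35, t, 19, w, 17), (r, 28, 39, v, 17, m, 16), (r, 28, 39, v, 17, m, 33), (r, 28, 39, v, 17, m, 40), (r, 28, 39, v, 36, r, 16), (r, 28, 39, v, 36, r, 33), (r, 28, 39, v, 36, r, 40), (r, 31, 35, v, 17, m, 16), (r, 31, 35, v, 17, m, 33), (r, 31, 35, v, 17, m, 40), (r, 31, 35, v, 36, r, 16), (r, 31, 35, v, 36, r, 33), (r, 31, 35, v, 36, r, 40), (t, 3, 25, b, 10, a, 26), (t, 3, 25, b, 36, n, 26), (t, 35, 38, z, 10, a, 28), (t, 35, 38, z, 10, a, 6), (t, 35, 38, z, 36, n, 28), (t, 35, 38, z, 36, n, 6), (t, 9, 7, r, 10, a, 22), (t, 9, 7, r, 36, n, 22)}.
Apply σ_{E < 33}; surviving tuples: {(d, 23, 35, t, 19, w, 17), (r, 28, 39, v, 17, m, 16), (r, 28, 39, v, 36, r, 16), (r, 31, 35, v, 17, m, 16), (r, 31, 35, v, 36, r, 16), (t, 3, 25, b, 10, a, 26), (t, 3, 25, b, 36, n, 26), (t, 35, 38, z, 10, a, 28), (t, 35, 38, z, 10, a, 6), (t, 35, 38, z, 36, n, 28), (t, 35, 38, z, 36, n, 6), (t, 9, 7, r, 10, a, 22), (t, 9, 7, r, 36, n, 22)}
Projecting to G, E (7 duplicate(s) eliminated): {(b, 26), (r, 22), (t, 17), (v, 16), (z, 28), (z, 6)}
Apply σ_{E ≠ 6}; surviving tuples: {(b, 26), (r, 22), (t, 17), (v, 16), (z, 28)}

{(b, 26), (r, 22), (t, 17), (v, 16), (z, 28)}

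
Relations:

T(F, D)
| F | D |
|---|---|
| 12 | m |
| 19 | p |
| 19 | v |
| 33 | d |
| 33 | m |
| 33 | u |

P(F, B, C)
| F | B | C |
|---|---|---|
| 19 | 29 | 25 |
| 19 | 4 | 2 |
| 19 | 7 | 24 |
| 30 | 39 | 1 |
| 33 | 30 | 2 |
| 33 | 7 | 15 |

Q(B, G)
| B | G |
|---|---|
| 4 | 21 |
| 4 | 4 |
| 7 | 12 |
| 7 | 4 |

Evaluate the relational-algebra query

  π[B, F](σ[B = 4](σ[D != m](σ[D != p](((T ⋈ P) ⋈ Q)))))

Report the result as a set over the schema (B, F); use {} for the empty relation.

T ⋈ P (natural join on F): {(19, p, 29, 25), (19, p, 4, 2), (19, p, 7, 24), (19, v, 29, 25), (19, v, 4, 2), (19, v, 7, 24), (33, d, 30, 2), (33, d, 7, 15), (33, m, 30, 2), (33, m, 7, 15), (33, u, 30, 2), (33, u, 7, 15)}
(T ⋈ P) ⋈ Q (natural join on B): {(19, p, 4, 2, 21), (19, p, 4, 2, 4), (19, p, 7, 24, 12), (19, p, 7, 24, 4), (19, v, 4, 2, 21), (19, v, 4, 2, 4), (19, v, 7, 24, 12), (19, v, 7, 24, 4), (33, d, 7, 15, 12), (33, d, 7, 15, 4), (33, m, 7, 15, 12), (33, m, 7, 15, 4), (33, u, 7, 15, 12), (33, u, 7, 15, 4)}
Apply σ_{D != p}; surviving tuples: {(19, v, 4, 2, 21), (19, v, 4, 2, 4), (19, v, 7, 24, 12), (19, v, 7, 24, 4), (33, d, 7, 15, 12), (33, d, 7, 15, 4), (33, m, 7, 15, 12), (33, m, 7, 15, 4), (33, u, 7, 15, 12), (33, u, 7, 15, 4)}
Apply σ_{D != m}; surviving tuples: {(19, v, 4, 2, 21), (19, v, 4, 2, 4), (19, v, 7, 24, 12), (19, v, 7, 24, 4), (33, d, 7, 15, 12), (33, d, 7, 15, 4), (33, u, 7, 15, 12), (33, u, 7, 15, 4)}
Apply σ_{B = 4}; surviving tuples: {(19, v, 4, 2, 21), (19, v, 4, 2, 4)}
Projecting to B, F (1 duplicate(s) eliminated): {(4, 19)}

{(4, 19)}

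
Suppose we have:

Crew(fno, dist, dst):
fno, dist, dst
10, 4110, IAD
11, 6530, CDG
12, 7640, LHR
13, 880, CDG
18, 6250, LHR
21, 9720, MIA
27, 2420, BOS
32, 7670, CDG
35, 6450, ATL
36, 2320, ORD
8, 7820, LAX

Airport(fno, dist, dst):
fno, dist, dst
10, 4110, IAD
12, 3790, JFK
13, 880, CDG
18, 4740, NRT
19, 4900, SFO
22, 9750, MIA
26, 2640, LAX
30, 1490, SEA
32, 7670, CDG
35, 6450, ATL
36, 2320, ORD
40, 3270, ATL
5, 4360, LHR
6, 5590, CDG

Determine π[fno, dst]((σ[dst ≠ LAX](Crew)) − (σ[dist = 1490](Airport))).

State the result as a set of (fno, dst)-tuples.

{(10, IAD), (11, CDG), (12, LHR), (13, CDG), (18, LHR), (21, MIA), (27, BOS), (32, CDG), (35, ATL), (36, ORD)}

σ[dst ≠ LAX]: keep tuples satisfying dst ≠ LAX → {(10, 4110, IAD), (11, 6530, CDG), (12, 7640, LHR), (13, 880, CDG), (18, 6250, LHR), (21, 9720, MIA), (27, 2420, BOS), (32, 7670, CDG), (35, 6450, ATL), (36, 2320, ORD)}
σ[dist = 1490]: keep tuples satisfying dist = 1490 → {(30, 1490, SEA)}
Difference: {(10, 4110, IAD), (11, 6530, CDG), (12, 7640, LHR), (13, 880, CDG), (18, 6250, LHR), (21, 9720, MIA), (27, 2420, BOS), (32, 7670, CDG), (35, 6450, ATL), (36, 2320, ORD)} with {(30, 1490, SEA)} → {(10, 4110, IAD), (11, 6530, CDG), (12, 7640, LHR), (13, 880, CDG), (18, 6250, LHR), (21, 9720, MIA), (27, 2420, BOS), (32, 7670, CDG), (35, 6450, ATL), (36, 2320, ORD)}
π[fno, dst]: project onto (fno, dst) → {(10, IAD), (11, CDG), (12, LHR), (13, CDG), (18, LHR), (21, MIA), (27, BOS), (32, CDG), (35, ATL), (36, ORD)}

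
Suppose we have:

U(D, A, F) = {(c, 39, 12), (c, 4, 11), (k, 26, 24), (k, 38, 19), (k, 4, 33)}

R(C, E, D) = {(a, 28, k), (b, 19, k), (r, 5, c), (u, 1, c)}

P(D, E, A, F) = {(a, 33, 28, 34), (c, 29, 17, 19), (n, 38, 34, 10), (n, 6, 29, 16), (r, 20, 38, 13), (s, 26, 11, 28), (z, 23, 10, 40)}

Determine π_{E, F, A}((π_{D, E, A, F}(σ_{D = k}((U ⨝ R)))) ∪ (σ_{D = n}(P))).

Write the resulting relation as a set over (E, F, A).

{(19, 19, 38), (19, 24, 26), (19, 33, 4), (28, 19, 38), (28, 24, 26), (28, 33, 4), (38, 10, 34), (6, 16, 29)}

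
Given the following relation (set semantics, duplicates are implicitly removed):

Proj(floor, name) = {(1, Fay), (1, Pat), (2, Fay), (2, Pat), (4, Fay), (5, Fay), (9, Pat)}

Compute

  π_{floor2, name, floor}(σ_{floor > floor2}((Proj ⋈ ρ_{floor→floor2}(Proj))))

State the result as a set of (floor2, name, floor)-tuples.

ρ[floor→floor2]: schema becomes (floor2, name); tuples unchanged.
Joining Proj and ρ_{floor→floor2}(Proj) on name yields {(1, Fay, 1), (1, Fay, 2), (1, Fay, 4), (1, Fay, 5), (1, Pat, 1), (1, Pat, 2), (1, Pat, 9), (2, Fay, 1), (2, Fay, 2), (2, Fay, 4), (2, Fay, 5), (2, Pat, 1), (2, Pat, 2), (2, Pat, 9), (4, Fay, 1), (4, Fay, 2), (4, Fay, 4), (4, Fay, 5), (5, Fay, 1), (5, Fay, 2), (5, Fay, 4), (5, Fay, 5), (9, Pat, 1), (9, Pat, 2), (9, Pat, 9)}.
Apply σ_{floor > floor2}; surviving tuples: {(2, Fay, 1), (2, Pat, 1), (4, Fay, 1), (4, Fay, 2), (5, Fay, 1), (5, Fay, 2), (5, Fay, 4), (9, Pat, 1), (9, Pat, 2)}
π[floor2, name, floor]: project onto (floor2, name, floor) → {(1, Fay, 2), (1, Fay, 4), (1, Fay, 5), (1, Pat, 2), (1, Pat, 9), (2, Fay, 4), (2, Fay, 5), (2, Pat, 9), (4, Fay, 5)}

{(1, Fay, 2), (1, Fay, 4), (1, Fay, 5), (1, Pat, 2), (1, Pat, 9), (2, Fay, 4), (2, Fay, 5), (2, Pat, 9), (4, Fay, 5)}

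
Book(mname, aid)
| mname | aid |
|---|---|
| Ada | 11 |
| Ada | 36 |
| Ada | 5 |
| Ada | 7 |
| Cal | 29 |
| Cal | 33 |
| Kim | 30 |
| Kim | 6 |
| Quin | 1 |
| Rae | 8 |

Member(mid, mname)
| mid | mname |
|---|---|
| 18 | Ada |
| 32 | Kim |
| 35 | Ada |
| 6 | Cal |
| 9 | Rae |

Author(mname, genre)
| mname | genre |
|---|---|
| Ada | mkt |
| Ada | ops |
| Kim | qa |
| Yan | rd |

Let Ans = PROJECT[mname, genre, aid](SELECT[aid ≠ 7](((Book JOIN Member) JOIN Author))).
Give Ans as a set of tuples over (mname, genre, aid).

{(Ada, mkt, 11), (Ada, mkt, 36), (Ada, mkt, 5), (Ada, ops, 11), (Ada, ops, 36), (Ada, ops, 5), (Kim, qa, 30), (Kim, qa, 6)}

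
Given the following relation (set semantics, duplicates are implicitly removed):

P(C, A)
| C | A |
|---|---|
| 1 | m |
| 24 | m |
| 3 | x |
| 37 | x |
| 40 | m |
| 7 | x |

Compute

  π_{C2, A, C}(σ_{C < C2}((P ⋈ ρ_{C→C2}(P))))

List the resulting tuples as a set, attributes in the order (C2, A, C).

{(24, m, 1), (37, x, 3), (37, x, 7), (40, m, 1), (40, m, 24), (7, x, 3)}

ρ[C→C2]: schema becomes (C2, A); tuples unchanged.
P ⋈ ρ_{C→C2}(P) (natural join on A): {(1, m, 1), (1, m, 24), (1, m, 40), (24, m, 1), (24, m, 24), (24, m, 40), (3, x, 3), (3, x, 37), (3, x, 7), (37, x, 3), (37, x, 37), (37, x, 7), (40, m, 1), (40, m, 24), (40, m, 40), (7, x, 3), (7, x, 37), (7, x, 7)}
σ[C < C2]: keep tuples satisfying C < C2 → {(1, m, 24), (1, m, 40), (24, m, 40), (3, x, 37), (3, x, 7), (7, x, 37)}
π[C2, A, C]: project onto (C2, A, C) → {(24, m, 1), (37, x, 3), (37, x, 7), (40, m, 1), (40, m, 24), (7, x, 3)}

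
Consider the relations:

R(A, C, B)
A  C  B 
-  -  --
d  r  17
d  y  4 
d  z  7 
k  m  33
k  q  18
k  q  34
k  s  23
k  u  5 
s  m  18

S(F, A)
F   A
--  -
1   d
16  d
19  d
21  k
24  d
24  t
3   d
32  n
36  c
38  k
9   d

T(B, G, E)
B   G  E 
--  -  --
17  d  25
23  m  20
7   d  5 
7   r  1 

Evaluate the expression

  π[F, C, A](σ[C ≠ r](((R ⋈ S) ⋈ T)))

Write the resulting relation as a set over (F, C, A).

Natural join on A: {(d, r, 17, 1), (d, r, 17, 16), (d, r, 17, 19), (d, r, 17, 24), (d, r, 17, 3), (d, r, 17, 9), (d, y, 4, 1), (d, y, 4, 16), (d, y, 4, 19), (d, y, 4, 24), (d, y, 4, 3), (d, y, 4, 9), (d, z, 7, 1), (d, z, 7, 16), (d, z, 7, 19), (d, z, 7, 24), (d, z, 7, 3), (d, z, 7, 9), (k, m, 33, 21), (k, m, 33, 38), (k, q, 18, 21), (k, q, 18, 38), (k, q, 34, 21), (k, q, 34, 38), (k, s, 23, 21), (k, s, 23, 38), (k, u, 5, 21), (k, u, 5, 38)}
Natural join on B: {(d, r, 17, 1, d, 25), (d, r, 17, 16, d, 25), (d, r, 17, 19, d, 25), (d, r, 17, 24, d, 25), (d, r, 17, 3, d, 25), (d, r, 17, 9, d, 25), (d, z, 7, 1, d, 5), (d, z, 7, 1, r, 1), (d, z, 7, 16, d, 5), (d, z, 7, 16, r, 1), (d, z, 7, 19, d, 5), (d, z, 7, 19, r, 1), (d, z, 7, 24, d, 5), (d, z, 7, 24, r, 1), (d, z, 7, 3, d, 5), (d, z, 7, 3, r, 1), (d, z, 7, 9, d, 5), (d, z, 7, 9, r, 1), (k, s, 23, 21, m, 20), (k, s, 23, 38, m, 20)}
Apply σ_{C ≠ r}; surviving tuples: {(d, z, 7, 1, d, 5), (d, z, 7, 1, r, 1), (d, z, 7, 16, d, 5), (d, z, 7, 16, r, 1), (d, z, 7, 19, d, 5), (d, z, 7, 19, r, 1), (d, z, 7, 24, d, 5), (d, z, 7, 24, r, 1), (d, z, 7, 3, d, 5), (d, z, 7, 3, r, 1), (d, z, 7, 9, d, 5), (d, z, 7, 9, r, 1), (k, s, 23, 21, m, 20), (k, s, 23, 38, m, 20)}
Keep only column(s) F, C, A (6 duplicate(s) eliminated): {(1, z, d), (16, z, d), (19, z, d), (21, s, k), (24, z, d), (3, z, d), (38, s, k), (9, z, d)}

{(1, z, d), (16, z, d), (19, z, d), (21, s, k), (24, z, d), (3, z, d), (38, s, k), (9, z, d)}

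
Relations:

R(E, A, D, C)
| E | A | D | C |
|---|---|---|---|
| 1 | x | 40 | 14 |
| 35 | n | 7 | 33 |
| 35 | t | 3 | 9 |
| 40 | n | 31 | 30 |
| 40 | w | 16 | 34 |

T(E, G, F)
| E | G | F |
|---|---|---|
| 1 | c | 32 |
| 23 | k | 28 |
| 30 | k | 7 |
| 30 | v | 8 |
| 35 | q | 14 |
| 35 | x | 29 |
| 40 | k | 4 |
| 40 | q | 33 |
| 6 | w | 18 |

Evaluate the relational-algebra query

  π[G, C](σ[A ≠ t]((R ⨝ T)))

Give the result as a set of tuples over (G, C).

R ⋈ T (natural join on E): {(1, x, 40, 14, c, 32), (35, n, 7, 33, q, 14), (35, n, 7, 33, x, 29), (35, t, 3, 9, q, 14), (35, t, 3, 9, x, 29), (40, n, 31, 30, k, 4), (40, n, 31, 30, q, 33), (40, w, 16, 34, k, 4), (40, w, 16, 34, q, 33)}
σ[A ≠ t]: keep tuples satisfying A ≠ t → {(1, x, 40, 14, c, 32), (35, n, 7, 33, q, 14), (35, n, 7, 33, x, 29), (40, n, 31, 30, k, 4), (40, n, 31, 30, q, 33), (40, w, 16, 34, k, 4), (40, w, 16, 34, q, 33)}
Projecting to G, C: {(c, 14), (k, 30), (k, 34), (q, 30), (q, 33), (q, 34), (x, 33)}

{(c, 14), (k, 30), (k, 34), (q, 30), (q, 33), (q, 34), (x, 33)}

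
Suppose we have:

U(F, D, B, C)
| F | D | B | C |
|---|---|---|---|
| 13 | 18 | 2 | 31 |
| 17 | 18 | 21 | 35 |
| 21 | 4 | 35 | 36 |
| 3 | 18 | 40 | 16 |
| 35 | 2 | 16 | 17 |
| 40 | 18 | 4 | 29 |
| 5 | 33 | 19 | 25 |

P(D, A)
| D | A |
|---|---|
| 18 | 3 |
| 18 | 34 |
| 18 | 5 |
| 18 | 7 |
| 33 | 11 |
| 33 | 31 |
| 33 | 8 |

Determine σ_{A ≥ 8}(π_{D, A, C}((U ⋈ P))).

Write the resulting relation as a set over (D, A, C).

{(18, 34, 16), (18, 34, 29), (18, 34, 31), (18, 34, 35), (33, 11, 25), (33, 31, 25), (33, 8, 25)}

Natural join on D: {(13, 18, 2, 31, 3), (13, 18, 2, 31, 34), (13, 18, 2, 31, 5), (13, 18, 2, 31, 7), (17, 18, 21, 35, 3), (17, 18, 21, 35, 34), (17, 18, 21, 35, 5), (17, 18, 21, 35, 7), (3, 18, 40, 16, 3), (3, 18, 40, 16, 34), (3, 18, 40, 16, 5), (3, 18, 40, 16, 7), (40, 18, 4, 29, 3), (40, 18, 4, 29, 34), (40, 18, 4, 29, 5), (40, 18, 4, 29, 7), (5, 33, 19, 25, 11), (5, 33, 19, 25, 31), (5, 33, 19, 25, 8)}
Keep only column(s) D, A, C: {(18, 3, 16), (18, 3, 29), (18, 3, 31), (18, 3, 35), (18, 34, 16), (18, 34, 29), (18, 34, 31), (18, 34, 35), (18, 5, 16), (18, 5, 29), (18, 5, 31), (18, 5, 35), (18, 7, 16), (18, 7, 29), (18, 7, 31), (18, 7, 35), (33, 11, 25), (33, 31, 25), (33, 8, 25)}
σ[A ≥ 8]: keep tuples satisfying A ≥ 8 → {(18, 34, 16), (18, 34, 29), (18, 34, 31), (18, 34, 35), (33, 11, 25), (33, 31, 25), (33, 8, 25)}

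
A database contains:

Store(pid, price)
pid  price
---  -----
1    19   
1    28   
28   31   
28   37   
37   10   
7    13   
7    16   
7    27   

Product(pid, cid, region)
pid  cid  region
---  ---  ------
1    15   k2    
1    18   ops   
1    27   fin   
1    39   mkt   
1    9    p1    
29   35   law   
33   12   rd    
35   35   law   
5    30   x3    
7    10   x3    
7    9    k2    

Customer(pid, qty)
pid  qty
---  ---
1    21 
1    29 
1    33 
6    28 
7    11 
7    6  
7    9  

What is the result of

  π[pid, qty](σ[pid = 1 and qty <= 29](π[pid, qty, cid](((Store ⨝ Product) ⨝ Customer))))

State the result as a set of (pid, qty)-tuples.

Store ⋈ Product (natural join on pid): {(1, 19, 15, k2), (1, 19, 18, ops), (1, 19, 27, fin), (1, 19, 39, mkt), (1, 19, 9, p1), (1, 28, 15, k2), (1, 28, 18, ops), (1, 28, 27, fin), (1, 28, 39, mkt), (1, 28, 9, p1), (7, 13, 10, x3), (7, 13, 9, k2), (7, 16, 10, x3), (7, 16, 9, k2), (7, 27, 10, x3), (7, 27, 9, k2)}
(Store ⨝ Product) ⋈ Customer (natural join on pid): {(1, 19, 15, k2, 21), (1, 19, 15, k2, 29), (1, 19, 15, k2, 33), (1, 19, 18, ops, 21), (1, 19, 18, ops, 29), (1, 19, 18, ops, 33), (1, 19, 27, fin, 21), (1, 19, 27, fin, 29), (1, 19, 27, fin, 33), (1, 19, 39, mkt, 21), (1, 19, 39, mkt, 29), (1, 19, 39, mkt, 33), (1, 19, 9, p1, 21), (1, 19, 9, p1, 29), (1, 19, 9, p1, 33), (1, 28, 15, k2, 21), (1, 28, 15, k2, 29), (1, 28, 15, k2, 33), (1, 28, 18, ops, 21), (1, 28, 18, ops, 29), (1, 28, 18, ops, 33), (1, 28, 27, fin, 21), (1, 28, 27, fin, 29), (1, 28, 27, fin, 33), (1, 28, 39, mkt, 21), (1, 28, 39, mkt, 29), (1, 28, 39, mkt, 33), (1, 28, 9, p1, 21), (1, 28, 9, p1, 29), (1, 28, 9, p1, 33), (7, 13, 10, x3, 11), (7, 13, 10, x3, 6), (7, 13, 10, x3, 9), (7, 13, 9, k2, 11), (7, 13, 9, k2, 6), (7, 13, 9, k2, 9), (7, 16, 10, x3, 11), (7, 16, 10, x3, 6), (7, 16, 10, x3, 9), (7, 16, 9, k2, 11), (7, 16, 9, k2, 6), (7, 16, 9, k2, 9), (7, 27, 10, x3, 11), (7, 27, 10, x3, 6), (7, 27, 10, x3, 9), (7, 27, 9, k2, 11), (7, 27, 9, k2, 6), (7, 27, 9, k2, 9)}
π_{pid, qty, cid} gives {(1, 21, 15), (1, 21, 18), (1, 21, 27), (1, 21, 39), (1, 21, 9), (1, 29, 15), (1, 29, 18), (1, 29, 27), (1, 29, 39), (1, 29, 9), (1, 33, 15), (1, 33, 18), (1, 33, 27), (1, 33, 39), (1, 33, 9), (7, 11, 10), (7, 11, 9), (7, 6, 10), (7, 6, 9), (7, 9, 10), (7, 9, 9)} (27 duplicate(s) eliminated).
σ[pid = 1 and qty <= 29]: keep tuples satisfying pid = 1 and qty <= 29 → {(1, 21, 15), (1, 21, 18), (1, 21, 27), (1, 21, 39), (1, 21, 9), (1, 29, 15), (1, 29, 18), (1, 29, 27), (1, 29, 39), (1, 29, 9)}
π_{pid, qty} gives {(1, 21), (1, 29)} (8 duplicate(s) eliminated).

{(1, 21), (1, 29)}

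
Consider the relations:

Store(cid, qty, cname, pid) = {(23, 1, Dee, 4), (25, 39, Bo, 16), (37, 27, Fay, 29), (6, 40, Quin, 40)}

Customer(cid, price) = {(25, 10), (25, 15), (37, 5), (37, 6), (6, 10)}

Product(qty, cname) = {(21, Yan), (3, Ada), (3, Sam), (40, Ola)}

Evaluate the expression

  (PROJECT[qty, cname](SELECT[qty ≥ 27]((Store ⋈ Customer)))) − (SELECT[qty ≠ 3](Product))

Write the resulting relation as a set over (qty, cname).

{(27, Fay), (39, Bo), (40, Quin)}

Joining Store and Customer on cid yields {(25, 39, Bo, 16, 10), (25, 39, Bo, 16, 15), (37, 27, Fay, 29, 5), (37, 27, Fay, 29, 6), (6, 40, Quin, 40, 10)}.
σ[qty ≥ 27]: keep tuples satisfying qty ≥ 27 → {(25, 39, Bo, 16, 10), (25, 39, Bo, 16, 15), (37, 27, Fay, 29, 5), (37, 27, Fay, 29, 6), (6, 40, Quin, 40, 10)}
π_{qty, cname} gives {(27, Fay), (39, Bo), (40, Quin)} (2 duplicate(s) eliminated).
σ[qty ≠ 3]: keep tuples satisfying qty ≠ 3 → {(21, Yan), (40, Ola)}
Difference: {(27, Fay), (39, Bo), (40, Quin)} with {(21, Yan), (40, Ola)} → {(27, Fay), (39, Bo), (40, Quin)}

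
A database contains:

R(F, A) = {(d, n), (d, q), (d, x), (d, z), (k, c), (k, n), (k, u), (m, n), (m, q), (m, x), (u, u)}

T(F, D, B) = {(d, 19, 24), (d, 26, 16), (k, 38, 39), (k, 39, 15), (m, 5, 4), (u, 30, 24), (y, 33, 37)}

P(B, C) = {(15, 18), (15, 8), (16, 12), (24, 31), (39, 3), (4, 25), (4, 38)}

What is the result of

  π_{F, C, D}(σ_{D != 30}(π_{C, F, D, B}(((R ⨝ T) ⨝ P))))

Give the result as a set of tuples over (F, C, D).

Natural join on F: {(d, n, 19, 24), (d, n, 26, 16), (d, q, 19, 24), (d, q, 26, 16), (d, x, 19, 24), (d, x, 26, 16), (d, z, 19, 24), (d, z, 26, 16), (k, c, 38, 39), (k, c, 39, 15), (k, n, 38, 39), (k, n, 39, 15), (k, u, 38, 39), (k, u, 39, 15), (m, n, 5, 4), (m, q, 5, 4), (m, x, 5, 4), (u, u, 30, 24)}
Natural join on B: {(d, n, 19, 24, 31), (d, n, 26, 16, 12), (d, q, 19, 24, 31), (d, q, 26, 16, 12), (d, x, 19, 24, 31), (d, x, 26, 16, 12), (d, z, 19, 24, 31), (d, z, 26, 16, 12), (k, c, 38, 39, 3), (k, c, 39, 15, 18), (k, c, 39, 15, 8), (k, n, 38, 39, 3), (k, n, 39, 15, 18), (k, n, 39, 15, 8), (k, u, 38, 39, 3), (k, u, 39, 15, 18), (k, u, 39, 15, 8), (m, n, 5, 4, 25), (m, n, 5, 4, 38), (m, q, 5, 4, 25), (m, q, 5, 4, 38), (m, x, 5, 4, 25), (m, x, 5, 4, 38), (u, u, 30, 24, 31)}
π[C, F, D, B]: project onto (C, F, D, B) (16 duplicate(s) eliminated) → {(12, d, 26, 16), (18, k, 39, 15), (25, m, 5, 4), (3, k, 38, 39), (31, d, 19, 24), (31, u, 30, 24), (38, m, 5, 4), (8, k, 39, 15)}
Selection D != 30: {(12, d, 26, 16), (18, k, 39, 15), (25, m, 5, 4), (3, k, 38, 39), (31, d, 19, 24), (38, m, 5, 4), (8, k, 39, 15)}
π[F, C, D]: project onto (F, C, D) → {(d, 12, 26), (d, 31, 19), (k, 18, 39), (k, 3, 38), (k, 8, 39), (m, 25, 5), (m, 38, 5)}

{(d, 12, 26), (d, 31, 19), (k, 18, 39), (k, 3, 38), (k, 8, 39), (m, 25, 5), (m, 38, 5)}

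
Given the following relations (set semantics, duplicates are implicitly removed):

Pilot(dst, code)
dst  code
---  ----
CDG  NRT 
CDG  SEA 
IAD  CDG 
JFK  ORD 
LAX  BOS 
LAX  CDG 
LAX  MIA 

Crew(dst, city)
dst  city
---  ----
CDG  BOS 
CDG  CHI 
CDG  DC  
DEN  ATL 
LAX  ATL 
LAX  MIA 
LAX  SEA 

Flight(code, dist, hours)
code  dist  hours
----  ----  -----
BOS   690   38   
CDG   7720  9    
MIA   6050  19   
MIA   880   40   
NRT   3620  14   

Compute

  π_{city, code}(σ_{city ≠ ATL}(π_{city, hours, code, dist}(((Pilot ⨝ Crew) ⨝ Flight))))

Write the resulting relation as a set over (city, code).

{(BOS, NRT), (CHI, NRT), (DC, NRT), (MIA, BOS), (MIA, CDG), (MIA, MIA), (SEA, BOS), (SEA, CDG), (SEA, MIA)}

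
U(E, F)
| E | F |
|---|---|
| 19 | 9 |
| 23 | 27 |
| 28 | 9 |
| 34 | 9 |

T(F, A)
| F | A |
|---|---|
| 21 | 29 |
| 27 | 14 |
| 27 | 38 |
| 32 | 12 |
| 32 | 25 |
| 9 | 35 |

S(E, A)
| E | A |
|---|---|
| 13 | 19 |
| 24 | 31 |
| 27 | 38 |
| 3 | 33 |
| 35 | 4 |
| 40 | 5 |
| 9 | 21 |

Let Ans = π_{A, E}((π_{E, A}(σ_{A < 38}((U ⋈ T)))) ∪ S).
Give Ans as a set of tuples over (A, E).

{(14, 23), (19, 13), (21, 9), (31, 24), (33, 3), (35, 19), (35, 28), (35, 34), (38, 27), (4, 35), (5, 40)}

Natural join on F: {(19, 9, 35), (23, 27, 14), (23, 27, 38), (28, 9, 35), (34, 9, 35)}
Selection A < 38: {(19, 9, 35), (23, 27, 14), (28, 9, 35), (34, 9, 35)}
π_{E, A} gives {(19, 35), (23, 14), (28, 35), (34, 35)}.
Taking the union: {(13, 19), (19, 35), (23, 14), (24, 31), (27, 38), (28, 35), (3, 33), (34, 35), (35, 4), (40, 5), (9, 21)}
π_{A, E} gives {(14, 23), (19, 13), (21, 9), (31, 24), (33, 3), (35, 19), (35, 28), (35, 34), (38, 27), (4, 35), (5, 40)}.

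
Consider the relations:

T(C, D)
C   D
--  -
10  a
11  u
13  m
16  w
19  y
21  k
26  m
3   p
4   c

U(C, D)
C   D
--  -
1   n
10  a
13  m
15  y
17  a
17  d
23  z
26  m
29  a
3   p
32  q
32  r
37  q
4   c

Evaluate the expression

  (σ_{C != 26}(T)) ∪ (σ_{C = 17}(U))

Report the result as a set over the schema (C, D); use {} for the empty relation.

σ[C != 26]: keep tuples satisfying C != 26 → {(10, a), (11, u), (13, m), (16, w), (19, y), (21, k), (3, p), (4, c)}
σ[C = 17]: keep tuples satisfying C = 17 → {(17, a), (17, d)}
Set union of the two operands is {(10, a), (11, u), (13, m), (16, w), (17, a), (17, d), (19, y), (21, k), (3, p), (4, c)}.

{(10, a), (11, u), (13, m), (16, w), (17, a), (17, d), (19, y), (21, k), (3, p), (4, c)}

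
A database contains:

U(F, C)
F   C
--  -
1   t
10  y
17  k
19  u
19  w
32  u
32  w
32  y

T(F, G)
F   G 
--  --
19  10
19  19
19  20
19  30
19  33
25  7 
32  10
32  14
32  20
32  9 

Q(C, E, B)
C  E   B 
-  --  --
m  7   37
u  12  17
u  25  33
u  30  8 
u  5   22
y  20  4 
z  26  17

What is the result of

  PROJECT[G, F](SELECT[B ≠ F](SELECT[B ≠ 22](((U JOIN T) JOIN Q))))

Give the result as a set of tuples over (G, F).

{(10, 19), (10, 32), (14, 32), (19, 19), (20, 19), (20, 32), (30, 19), (33, 19), (9, 32)}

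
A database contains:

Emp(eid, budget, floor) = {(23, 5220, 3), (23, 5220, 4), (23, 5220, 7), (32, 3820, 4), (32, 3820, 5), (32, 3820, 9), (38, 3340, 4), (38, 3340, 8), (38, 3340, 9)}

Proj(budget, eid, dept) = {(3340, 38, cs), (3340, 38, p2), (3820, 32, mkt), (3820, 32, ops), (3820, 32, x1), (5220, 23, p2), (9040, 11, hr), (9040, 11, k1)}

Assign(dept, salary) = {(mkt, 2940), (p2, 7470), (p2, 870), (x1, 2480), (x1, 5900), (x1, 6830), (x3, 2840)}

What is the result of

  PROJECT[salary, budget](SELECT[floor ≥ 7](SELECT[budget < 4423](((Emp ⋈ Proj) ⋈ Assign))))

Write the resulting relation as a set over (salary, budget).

Emp ⋈ Proj (natural join on eid, budget): {(23, 5220, 3, p2), (23, 5220, 4, p2), (23, 5220, 7, p2), (32, 3820, 4, mkt), (32, 3820, 4, ops), (32, 3820, 4, x1), (32, 3820, 5, mkt), (32, 3820, 5, ops), (32, 3820, 5, x1), (32, 3820, 9, mkt), (32, 3820, 9, ops), (32, 3820, 9, x1), (38, 3340, 4, cs), (38, 3340, 4, p2), (38, 3340, 8, cs), (38, 3340, 8, p2), (38, 3340, 9, cs), (38, 3340, 9, p2)}
(Emp ⋈ Proj) ⋈ Assign (natural join on dept): {(23, 5220, 3, p2, 7470), (23, 5220, 3, p2, 870), (23, 5220, 4, p2, 7470), (23, 5220, 4, p2, 870), (23, 5220, 7, p2, 7470), (23, 5220, 7, p2, 870), (32, 3820, 4, mkt, 2940), (32, 3820, 4, x1, 2480), (32, 3820, 4, x1, 5900), (32, 3820, 4, x1, 6830), (32, 3820, 5, mkt, 2940), (32, 3820, 5, x1, 2480), (32, 3820, 5, x1, 5900), (32, 3820, 5, x1, 6830), (32, 3820, 9, mkt, 2940), (32, 3820, 9, x1, 2480), (32, 3820, 9, x1, 5900), (32, 3820, 9, x1, 6830), (38, 3340, 4, p2, 7470), (38, 3340, 4, p2, 870), (38, 3340, 8, p2, 7470), (38, 3340, 8, p2, 870), (38, 3340, 9, p2, 7470), (38, 3340, 9, p2, 870)}
Filtering on budget < 4423 leaves {(32, 3820, 4, mkt, 2940), (32, 3820, 4, x1, 2480), (32, 3820, 4, x1, 5900), (32, 3820, 4, x1, 6830), (32, 3820, 5, mkt, 2940), (32, 3820, 5, x1, 2480), (32, 3820, 5, x1, 5900), (32, 3820, 5, x1, 6830), (32, 3820, 9, mkt, 2940), (32, 3820, 9, x1, 2480), (32, 3820, 9, x1, 5900), (32, 3820, 9, x1, 6830), (38, 3340, 4, p2, 7470), (38, 3340, 4, p2, 870), (38, 3340, 8, p2, 7470), (38, 3340, 8, p2, 870), (38, 3340, 9, p2, 7470), (38, 3340, 9, p2, 870)}.
Filtering on floor ≥ 7 leaves {(32, 3820, 9, mkt, 2940), (32, 3820, 9, x1, 2480), (32, 3820, 9, x1, 5900), (32, 3820, 9, x1, 6830), (38, 3340, 8, p2, 7470), (38, 3340, 8, p2, 870), (38, 3340, 9, p2, 7470), (38, 3340, 9, p2, 870)}.
π_{salary, budget} gives {(2480, 3820), (2940, 3820), (5900, 3820), (6830, 3820), (7470, 3340), (870, 3340)} (2 duplicate(s) eliminated).

{(2480, 3820), (2940, 3820), (5900, 3820), (6830, 3820), (7470, 3340), (870, 3340)}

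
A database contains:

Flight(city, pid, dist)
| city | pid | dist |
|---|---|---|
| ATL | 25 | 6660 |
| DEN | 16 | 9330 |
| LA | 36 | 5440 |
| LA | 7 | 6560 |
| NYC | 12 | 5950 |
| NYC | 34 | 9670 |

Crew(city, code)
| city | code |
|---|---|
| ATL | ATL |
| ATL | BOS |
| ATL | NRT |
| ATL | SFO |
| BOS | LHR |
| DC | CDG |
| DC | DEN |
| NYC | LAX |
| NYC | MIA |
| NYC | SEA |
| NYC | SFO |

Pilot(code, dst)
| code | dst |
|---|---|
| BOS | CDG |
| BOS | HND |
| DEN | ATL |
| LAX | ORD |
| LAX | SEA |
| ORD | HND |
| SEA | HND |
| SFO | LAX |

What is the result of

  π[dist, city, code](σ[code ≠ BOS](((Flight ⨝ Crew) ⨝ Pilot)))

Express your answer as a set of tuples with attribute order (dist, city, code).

{(5950, NYC, LAX), (5950, NYC, SEA), (5950, NYC, SFO), (6660, ATL, SFO), (9670, NYC, LAX), (9670, NYC, SEA), (9670, NYC, SFO)}

Flight ⋈ Crew (natural join on city): {(ATL, 25, 6660, ATL), (ATL, 25, 6660, BOS), (ATL, 25, 6660, NRT), (ATL, 25, 6660, SFO), (NYC, 12, 5950, LAX), (NYC, 12, 5950, MIA), (NYC, 12, 5950, SEA), (NYC, 12, 5950, SFO), (NYC, 34, 9670, LAX), (NYC, 34, 9670, MIA), (NYC, 34, 9670, SEA), (NYC, 34, 9670, SFO)}
(Flight ⨝ Crew) ⋈ Pilot (natural join on code): {(ATL, 25, 6660, BOS, CDG), (ATL, 25, 6660, BOS, HND), (ATL, 25, 6660, SFO, LAX), (NYC, 12, 5950, LAX, ORD), (NYC, 12, 5950, LAX, SEA), (NYC, 12, 5950, SEA, HND), (NYC, 12, 5950, SFO, LAX), (NYC, 34, 9670, LAX, ORD), (NYC, 34, 9670, LAX, SEA), (NYC, 34, 9670, SEA, HND), (NYC, 34, 9670, SFO, LAX)}
Apply σ_{code ≠ BOS}; surviving tuples: {(ATL, 25, 6660, SFO, LAX), (NYC, 12, 5950, LAX, ORD), (NYC, 12, 5950, LAX, SEA), (NYC, 12, 5950, SEA, HND), (NYC, 12, 5950, SFO, LAX), (NYC, 34, 9670, LAX, ORD), (NYC, 34, 9670, LAX, SEA), (NYC, 34, 9670, SEA, HND), (NYC, 34, 9670, SFO, LAX)}
π[dist, city, code]: project onto (dist, city, code) (2 duplicate(s) eliminated) → {(5950, NYC, LAX), (5950, NYC, SEA), (5950, NYC, SFO), (6660, ATL, SFO), (9670, NYC, LAX), (9670, NYC, SEA), (9670, NYC, SFO)}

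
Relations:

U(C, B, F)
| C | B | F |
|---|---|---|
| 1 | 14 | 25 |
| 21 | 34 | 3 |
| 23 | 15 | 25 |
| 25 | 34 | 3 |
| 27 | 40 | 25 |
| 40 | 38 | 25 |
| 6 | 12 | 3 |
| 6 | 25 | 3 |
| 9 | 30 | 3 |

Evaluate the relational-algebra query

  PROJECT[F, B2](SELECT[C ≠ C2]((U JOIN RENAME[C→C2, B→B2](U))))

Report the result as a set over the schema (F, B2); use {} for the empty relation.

{(25, 14), (25, 15), (25, 38), (25, 40), (3, 12), (3, 25), (3, 30), (3, 34)}

ρ[C→C2, B→B2]: schema becomes (C2, B2, F); tuples unchanged.
Natural join on F: {(1, 14, 25, 1, 14), (1, 14, 25, 23, 15), (1, 14, 25, 27, 40), (1, 14, 25, 40, 38), (21, 34, 3, 21, 34), (21, 34, 3, 25, 34), (21, 34, 3, 6, 12), (21, 34, 3, 6, 25), (21, 34, 3, 9, 30), (23, 15, 25, 1, 14), (23, 15, 25, 23, 15), (23, 15, 25, 27, 40), (23, 15, 25, 40, 38), (25, 34, 3, 21, 34), (25, 34, 3, 25, 34), (25, 34, 3, 6, 12), (25, 34, 3, 6, 25), (25, 34, 3, 9, 30), (27, 40, 25, 1, 14), (27, 40, 25, 23, 15), (27, 40, 25, 27, 40), (27, 40, 25, 40, 38), (40, 38, 25, 1, 14), (40, 38, 25, 23, 15), (40, 38, 25, 27, 40), (40, 38, 25, 40, 38), (6, 12, 3, 21, 34), (6, 12, 3, 25, 34), (6, 12, 3, 6, 12), (6, 12, 3, 6, 25), (6, 12, 3, 9, 30), (6, 25, 3, 21, 34), (6, 25, 3, 25, 34), (6, 25, 3, 6, 12), (6, 25, 3, 6, 25), (6, 25, 3, 9, 30), (9, 30, 3, 21, 34), (9, 30, 3, 25, 34), (9, 30, 3, 6, 12), (9, 30, 3, 6, 25), (9, 30, 3, 9, 30)}
σ[C ≠ C2]: keep tuples satisfying C ≠ C2 → {(1, 14, 25, 23, 15), (1, 14, 25, 27, 40), (1, 14, 25, 40, 38), (21, 34, 3, 25, 34), (21, 34, 3, 6, 12), (21, 34, 3, 6, 25), (21, 34, 3, 9, 30), (23, 15, 25, 1, 14), (23, 15, 25, 27, 40), (23, 15, 25, 40, 38), (25, 34, 3, 21, 34), (25, 34, 3, 6, 12), (25, 34, 3, 6, 25), (25, 34, 3, 9, 30), (27, 40, 25, 1, 14), (27, 40, 25, 23, 15), (27, 40, 25, 40, 38), (40, 38, 25, 1, 14), (40, 38, 25, 23, 15), (40, 38, 25, 27, 40), (6, 12, 3, 21, 34), (6, 12, 3, 25, 34), (6, 12, 3, 9, 30), (6, 25, 3, 21, 34), (6, 25, 3, 25, 34), (6, 25, 3, 9, 30), (9, 30, 3, 21, 34), (9, 30, 3, 25, 34), (9, 30, 3, 6, 12), (9, 30, 3, 6, 25)}
π[F, B2]: project onto (F, B2) (22 duplicate(s) eliminated) → {(25, 14), (25, 15), (25, 38), (25, 40), (3, 12), (3, 25), (3, 30), (3, 34)}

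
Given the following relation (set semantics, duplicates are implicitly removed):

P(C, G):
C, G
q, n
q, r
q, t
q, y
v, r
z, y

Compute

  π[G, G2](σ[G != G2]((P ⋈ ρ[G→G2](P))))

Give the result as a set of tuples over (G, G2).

{(n, r), (n, t), (n, y), (r, n), (r, t), (r, y), (t, n), (t, r), (t, y), (y, n), (y, r), (y, t)}

ρ[G→G2]: schema becomes (C, G2); tuples unchanged.
Joining P and ρ[G→G2](P) on C yields {(q, n, n), (q, n, r), (q, n, t), (q, n, y), (q, r, n), (q, r, r), (q, r, t), (q, r, y), (q, t, n), (q, t, r), (q, t, t), (q, t, y), (q, y, n), (q, y, r), (q, y, t), (q, y, y), (v, r, r), (z, y, y)}.
σ[G != G2]: keep tuples satisfying G != G2 → {(q, n, r), (q, n, t), (q, n, y), (q, r, n), (q, r, t), (q, r, y), (q, t, n), (q, t, r), (q, t, y), (q, y, n), (q, y, r), (q, y, t)}
Keep only column(s) G, G2: {(n, r), (n, t), (n, y), (r, n), (r, t), (r, y), (t, n), (t, r), (t, y), (y, n), (y, r), (y, t)}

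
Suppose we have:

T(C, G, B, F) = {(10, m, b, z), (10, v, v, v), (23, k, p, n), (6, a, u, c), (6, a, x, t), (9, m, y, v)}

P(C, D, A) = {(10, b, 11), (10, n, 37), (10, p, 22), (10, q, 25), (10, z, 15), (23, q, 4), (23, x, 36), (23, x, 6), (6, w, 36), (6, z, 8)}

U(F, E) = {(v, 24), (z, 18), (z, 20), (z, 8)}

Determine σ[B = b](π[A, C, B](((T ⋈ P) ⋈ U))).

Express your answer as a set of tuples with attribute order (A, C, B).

{(11, 10, b), (15, 10, b), (22, 10, b), (25, 10, b), (37, 10, b)}

Joining T and P on C yields {(10, m, b, z, b, 11), (10, m, b, z, n, 37), (10, m, b, z, p, 22), (10, m, b, z, q, 25), (10, m, b, z, z, 15), (10, v, v, v, b, 11), (10, v, v, v, n, 37), (10, v, v, v, p, 22), (10, v, v, v, q, 25), (10, v, v, v, z, 15), (23, k, p, n, q, 4), (23, k, p, n, x, 36), (23, k, p, n, x, 6), (6, a, u, c, w, 36), (6, a, u, c, z, 8), (6, a, x, t, w, 36), (6, a, x, t, z, 8)}.
Joining (T ⋈ P) and U on F yields {(10, m, b, z, b, 11, 18), (10, m, b, z, b, 11, 20), (10, m, b, z, b, 11, 8), (10, m, b, z, n, 37, 18), (10, m, b, z, n, 37, 20), (10, m, b, z, n, 37, 8), (10, m, b, z, p, 22, 18), (10, m, b, z, p, 22, 20), (10, m, b, z, p, 22, 8), (10, m, b, z, q, 25, 18), (10, m, b, z, q, 25, 20), (10, m, b, z, q, 25, 8), (10, m, b, z, z, 15, 18), (10, m, b, z, z, 15, 20), (10, m, b, z, z, 15, 8), (10, v, v, v, b, 11, 24), (10, v, v, v, n, 37, 24), (10, v, v, v, p, 22, 24), (10, v, v, v, q, 25, 24), (10, v, v, v, z, 15, 24)}.
π[A, C, B]: project onto (A, C, B) (10 duplicate(s) eliminated) → {(11, 10, b), (11, 10, v), (15, 10, b), (15, 10, v), (22, 10, b), (22, 10, v), (25, 10, b), (25, 10, v), (37, 10, b), (37, 10, v)}
Apply σ_{B = b}; surviving tuples: {(11, 10, b), (15, 10, b), (22, 10, b), (25, 10, b), (37, 10, b)}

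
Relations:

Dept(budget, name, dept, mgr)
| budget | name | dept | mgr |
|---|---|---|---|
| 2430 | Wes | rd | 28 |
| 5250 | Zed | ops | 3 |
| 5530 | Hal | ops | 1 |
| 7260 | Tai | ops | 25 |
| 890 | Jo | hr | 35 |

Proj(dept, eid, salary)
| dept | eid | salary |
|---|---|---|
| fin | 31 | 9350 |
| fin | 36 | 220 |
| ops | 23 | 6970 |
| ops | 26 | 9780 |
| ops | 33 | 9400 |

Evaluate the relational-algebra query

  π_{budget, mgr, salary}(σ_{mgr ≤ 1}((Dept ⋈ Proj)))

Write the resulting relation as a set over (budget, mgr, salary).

Joining Dept and Proj on dept yields {(5250, Zed, ops, 3, 23, 6970), (5250, Zed, ops, 3, 26, 9780), (5250, Zed, ops, 3, 33, 9400), (5530, Hal, ops, 1, 23, 6970), (5530, Hal, ops, 1, 26, 9780), (5530, Hal, ops, 1, 33, 9400), (7260, Tai, ops, 25, 23, 6970), (7260, Tai, ops, 25, 26, 9780), (7260, Tai, ops, 25, 33, 9400)}.
Filtering on mgr ≤ 1 leaves {(5530, Hal, ops, 1, 23, 6970), (5530, Hal, ops, 1, 26, 9780), (5530, Hal, ops, 1, 33, 9400)}.
π_{budget, mgr, salary} gives {(5530, 1, 6970), (5530, 1, 9400), (5530, 1, 9780)}.

{(5530, 1, 6970), (5530, 1, 9400), (5530, 1, 9780)}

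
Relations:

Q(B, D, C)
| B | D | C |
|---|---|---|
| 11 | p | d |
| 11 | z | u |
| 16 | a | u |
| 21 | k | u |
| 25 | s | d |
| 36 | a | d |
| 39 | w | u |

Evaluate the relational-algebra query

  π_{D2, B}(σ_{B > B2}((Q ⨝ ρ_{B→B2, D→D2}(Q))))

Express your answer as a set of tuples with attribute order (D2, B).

ρ[B→B2, D→D2]: schema becomes (B2, D2, C); tuples unchanged.
Q ⋈ ρ_{B→B2, D→D2}(Q) (natural join on C): {(11, p, d, 11, p), (11, p, d, 25, s), (11, p, d, 36, a), (11, z, u, 11, z), (11, z, u, 16, a), (11, z, u, 21, k), (11, z, u, 39, w), (16, a, u, 11, z), (16, a, u, 16, a), (16, a, u, 21, k), (16, a, u, 39, w), (21, k, u, 11, z), (21, k, u, 16, a), (21, k, u, 21, k), (21, k, u, 39, w), (25, s, d, 11, p), (25, s, d, 25, s), (25, s, d, 36, a), (36, a, d, 11, p), (36, a, d, 25, s), (36, a, d, 36, a), (39, w, u, 11, z), (39, w, u, 16, a), (39, w, u, 21, k), (39, w, u, 39, w)}
Filtering on B > B2 leaves {(16, a, u, 11, z), (21, k, u, 11, z), (21, k, u, 16, a), (25, s, d, 11, p), (36, a, d, 11, p), (36, a, d, 25, s), (39, w, u, 11, z), (39, w, u, 16, a), (39, w, u, 21, k)}.
π_{D2, B} gives {(a, 21), (a, 39), (k, 39), (p, 25), (p, 36), (s, 36), (z, 16), (z, 21), (z, 39)}.

{(a, 21), (a, 39), (k, 39), (p, 25), (p, 36), (s, 36), (z, 16), (z, 21), (z, 39)}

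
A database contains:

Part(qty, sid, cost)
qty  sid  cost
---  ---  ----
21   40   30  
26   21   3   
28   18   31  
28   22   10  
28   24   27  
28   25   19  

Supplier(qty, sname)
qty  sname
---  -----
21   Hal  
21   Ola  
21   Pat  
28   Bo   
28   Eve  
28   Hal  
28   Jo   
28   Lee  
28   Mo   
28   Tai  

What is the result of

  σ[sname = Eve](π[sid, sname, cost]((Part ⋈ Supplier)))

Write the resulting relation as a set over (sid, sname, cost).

{(18, Eve, 31), (22, Eve, 10), (24, Eve, 27), (25, Eve, 19)}

Part ⋈ Supplier (natural join on qty): {(21, 40, 30, Hal), (21, 40, 30, Ola), (21, 40, 30, Pat), (28, 18, 31, Bo), (28, 18, 31, Eve), (28, 18, 31, Hal), (28, 18, 31, Jo), (28, 18, 31, Lee), (28, 18, 31, Mo), (28, 18, 31, Tai), (28, 22, 10, Bo), (28, 22, 10, Eve), (28, 22, 10, Hal), (28, 22, 10, Jo), (28, 22, 10, Lee), (28, 22, 10, Mo), (28, 22, 10, Tai), (28, 24, 27, Bo), (28, 24, 27, Eve), (28, 24, 27, Hal), (28, 24, 27, Jo), (28, 24, 27, Lee), (28, 24, 27, Mo), (28, 24, 27, Tai), (28, 25, 19, Bo), (28, 25, 19, Eve), (28, 25, 19, Hal), (28, 25, 19, Jo), (28, 25, 19, Lee), (28, 25, 19, Mo), (28, 25, 19, Tai)}
Projecting to sid, sname, cost: {(18, Bo, 31), (18, Eve, 31), (18, Hal, 31), (18, Jo, 31), (18, Lee, 31), (18, Mo, 31), (18, Tai, 31), (22, Bo, 10), (22, Eve, 10), (22, Hal, 10), (22, Jo, 10), (22, Lee, 10), (22, Mo, 10), (22, Tai, 10), (24, Bo, 27), (24, Eve, 27), (24, Hal, 27), (24, Jo, 27), (24, Lee, 27), (24, Mo, 27), (24, Tai, 27), (25, Bo, 19), (25, Eve, 19), (25, Hal, 19), (25, Jo, 19), (25, Lee, 19), (25, Mo, 19), (25, Tai, 19), (40, Hal, 30), (40, Ola, 30), (40, Pat, 30)}
Filtering on sname = Eve leaves {(18, Eve, 31), (22, Eve, 10), (24, Eve, 27), (25, Eve, 19)}.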